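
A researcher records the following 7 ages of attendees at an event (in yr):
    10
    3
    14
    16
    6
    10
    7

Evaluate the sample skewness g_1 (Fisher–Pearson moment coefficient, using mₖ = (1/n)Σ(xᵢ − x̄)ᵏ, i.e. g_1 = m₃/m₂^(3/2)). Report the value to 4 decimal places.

x̄ = (10 + 3 + 14 + 16 + 6 + 10 + 7) / 7 = 9.4286
deviations (xᵢ − x̄): 0.5714, -6.4286, 4.5714, 6.5714, -3.4286, 0.5714, -2.4286
Σ(xᵢ − x̄)² = 123.7143 ⇒ m₂ = 123.7143/7 = 17.67347
Σ(xᵢ − x̄)³ = 59.3878 ⇒ m₃ = 59.3878/7 = 8.48397
m₂^(3/2) = 17.67347^(1.5) = 74.29896
g_1 = m₃ / m₂^(3/2) = 8.48397 / 74.29896 ≈ 0.1142

0.1142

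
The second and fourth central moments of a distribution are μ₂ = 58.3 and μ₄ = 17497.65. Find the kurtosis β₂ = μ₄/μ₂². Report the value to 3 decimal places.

μ₂² = 58.3² = 3398.89000
μ₄/μ₂² = 17497.65 / 3398.89000 = 5.14805
β₂ ≈ 5.148

5.148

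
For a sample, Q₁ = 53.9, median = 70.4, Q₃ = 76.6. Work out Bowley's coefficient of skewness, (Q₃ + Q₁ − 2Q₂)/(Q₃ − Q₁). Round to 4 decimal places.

numerator: Q₃ + Q₁ − 2Q₂ = 76.6 + 53.9 − 2×70.4 = -10.3000
denominator: Q₃ − Q₁ = 76.6 − 53.9 = 22.7000
Bowley skewness = -10.3000 / 22.7000 ≈ -0.4537

-0.4537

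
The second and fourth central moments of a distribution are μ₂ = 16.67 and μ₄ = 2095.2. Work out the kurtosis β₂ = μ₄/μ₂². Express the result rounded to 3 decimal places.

μ₂² = 16.67² = 277.88890
μ₄/μ₂² = 2095.2 / 277.88890 = 7.53970
β₂ ≈ 7.540

7.540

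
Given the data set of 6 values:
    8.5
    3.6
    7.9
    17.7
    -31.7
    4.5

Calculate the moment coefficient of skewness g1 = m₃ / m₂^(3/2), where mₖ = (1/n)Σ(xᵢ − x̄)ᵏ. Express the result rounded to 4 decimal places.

x̄ = (8.5 + 3.6 + 7.9 + 17.7 - 31.7 + 4.5) / 6 = 1.7500
deviations (xᵢ − x̄): 6.7500, 1.8500, 6.1500, 15.9500, -33.4500, 2.7500
Σ(xᵢ − x̄)² = 1467.6750 ⇒ m₂ = 1467.6750/6 = 244.61250
Σ(xᵢ − x̄)³ = -32802.2850 ⇒ m₃ = -32802.2850/6 = -5467.04750
m₂^(3/2) = 244.61250^(1.5) = 3825.76218
g1 = m₃ / m₂^(3/2) = -5467.04750 / 3825.76218 ≈ -1.4290

-1.4290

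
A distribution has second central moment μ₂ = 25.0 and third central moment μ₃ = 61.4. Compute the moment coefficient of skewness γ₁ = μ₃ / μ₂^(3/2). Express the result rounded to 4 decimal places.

0.4912

σ = √μ₂ = √25.0 = 5.00000
σ³ = μ₂^(3/2) = 125.00000
γ₁ = μ₃/σ³ = 61.4 / 125.00000 ≈ 0.4912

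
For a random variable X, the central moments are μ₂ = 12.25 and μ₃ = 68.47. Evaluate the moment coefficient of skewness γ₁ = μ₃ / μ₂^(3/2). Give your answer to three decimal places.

σ = √μ₂ = √12.25 = 3.50000
σ³ = μ₂^(3/2) = 42.87500
γ₁ = μ₃/σ³ = 68.47 / 42.87500 ≈ 1.597

1.597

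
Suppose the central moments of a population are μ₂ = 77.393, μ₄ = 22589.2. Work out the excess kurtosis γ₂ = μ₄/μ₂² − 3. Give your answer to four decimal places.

0.7714

μ₂² = 77.393² = 5989.67645
μ₄/μ₂² = 22589.2 / 5989.67645 = 3.77136
γ₂ = 3.77136 − 3 ≈ 0.7714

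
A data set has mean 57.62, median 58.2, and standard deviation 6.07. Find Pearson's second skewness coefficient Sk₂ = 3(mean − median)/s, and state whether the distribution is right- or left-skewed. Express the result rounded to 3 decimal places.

Sk₂ = 3(57.62 − 58.2) / 6.07 = 3 × -0.5800 / 6.07
    = -1.7400 / 6.07 ≈ -0.287
Sk₂ < 0 ⇒ mean < median ⇒ left-skewed (negative skew).

-0.287, left-skewed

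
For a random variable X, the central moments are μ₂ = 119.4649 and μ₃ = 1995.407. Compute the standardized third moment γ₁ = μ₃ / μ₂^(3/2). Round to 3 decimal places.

σ = √μ₂ = √119.4649 = 10.93000
σ³ = μ₂^(3/2) = 1305.75136
γ₁ = μ₃/σ³ = 1995.407 / 1305.75136 ≈ 1.528

1.528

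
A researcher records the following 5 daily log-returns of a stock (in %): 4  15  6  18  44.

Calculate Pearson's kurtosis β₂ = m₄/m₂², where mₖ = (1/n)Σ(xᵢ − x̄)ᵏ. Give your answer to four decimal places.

2.6258

x̄ = 17.4000
Σ(xᵢ − x̄)² = 1023.2000 ⇒ m₂ = 204.64000
Σ(xᵢ − x̄)⁴ = 549805.8560 ⇒ m₄ = 109961.17120
m₂² = 41877.52960
β₂ = m₄/m₂² = 109961.17120 / 41877.52960 ≈ 2.6258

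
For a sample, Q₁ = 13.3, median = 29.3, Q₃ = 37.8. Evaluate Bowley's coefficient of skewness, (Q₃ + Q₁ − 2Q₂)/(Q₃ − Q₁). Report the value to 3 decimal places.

-0.306

numerator: Q₃ + Q₁ − 2Q₂ = 37.8 + 13.3 − 2×29.3 = -7.5000
denominator: Q₃ − Q₁ = 37.8 − 13.3 = 24.5000
Bowley skewness = -7.5000 / 24.5000 ≈ -0.306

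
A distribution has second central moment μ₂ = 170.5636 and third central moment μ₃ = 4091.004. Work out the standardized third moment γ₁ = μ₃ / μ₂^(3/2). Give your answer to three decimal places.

1.837

σ = √μ₂ = √170.5636 = 13.06000
σ³ = μ₂^(3/2) = 2227.56062
γ₁ = μ₃/σ³ = 4091.004 / 2227.56062 ≈ 1.837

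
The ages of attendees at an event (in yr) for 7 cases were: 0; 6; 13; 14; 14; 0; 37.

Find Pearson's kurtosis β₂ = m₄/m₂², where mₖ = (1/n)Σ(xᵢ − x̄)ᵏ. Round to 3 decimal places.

x̄ = 12.0000
Σ(xᵢ − x̄)² = 958.0000 ⇒ m₂ = 136.85714
Σ(xᵢ − x̄)⁴ = 433426.0000 ⇒ m₄ = 61918.00000
m₂² = 18729.87755
β₂ = m₄/m₂² = 61918.00000 / 18729.87755 ≈ 3.306

3.306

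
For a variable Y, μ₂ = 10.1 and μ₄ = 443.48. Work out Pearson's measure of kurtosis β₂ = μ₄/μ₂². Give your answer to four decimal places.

μ₂² = 10.1² = 102.01000
μ₄/μ₂² = 443.48 / 102.01000 = 4.34742
β₂ ≈ 4.3474

4.3474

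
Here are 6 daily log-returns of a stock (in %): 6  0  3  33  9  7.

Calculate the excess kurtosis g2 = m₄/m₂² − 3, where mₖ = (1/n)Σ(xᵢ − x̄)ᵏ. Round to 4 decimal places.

x̄ = 9.6667
Σ(xᵢ − x̄)² = 703.3333 ⇒ m₂ = 117.22222
Σ(xᵢ − x̄)⁴ = 307358.4444 ⇒ m₄ = 51226.40741
m₂² = 13741.04938
g2 = m₄/m₂² − 3 = 3.72798 − 3 ≈ 0.7280

0.7280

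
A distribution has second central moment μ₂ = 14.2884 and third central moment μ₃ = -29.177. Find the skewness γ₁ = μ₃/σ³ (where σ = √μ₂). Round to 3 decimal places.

σ = √μ₂ = √14.2884 = 3.78000
σ³ = μ₂^(3/2) = 54.01015
γ₁ = μ₃/σ³ = -29.177 / 54.01015 ≈ -0.540

-0.540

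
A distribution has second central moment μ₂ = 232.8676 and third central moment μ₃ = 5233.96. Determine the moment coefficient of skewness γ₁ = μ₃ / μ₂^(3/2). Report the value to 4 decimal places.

σ = √μ₂ = √232.8676 = 15.26000
σ³ = μ₂^(3/2) = 3553.55958
γ₁ = μ₃/σ³ = 5233.96 / 3553.55958 ≈ 1.4729

1.4729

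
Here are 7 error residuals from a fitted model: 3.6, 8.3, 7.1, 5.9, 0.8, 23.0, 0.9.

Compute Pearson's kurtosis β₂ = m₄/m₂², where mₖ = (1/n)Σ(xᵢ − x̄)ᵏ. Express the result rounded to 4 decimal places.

x̄ = 7.0857
Σ(xᵢ − x̄)² = 346.0686 ⇒ m₂ = 49.43837
Σ(xᵢ − x̄)⁴ = 67319.7981 ⇒ m₄ = 9617.11401
m₂² = 2444.15217
β₂ = m₄/m₂² = 9617.11401 / 2444.15217 ≈ 3.9347

3.9347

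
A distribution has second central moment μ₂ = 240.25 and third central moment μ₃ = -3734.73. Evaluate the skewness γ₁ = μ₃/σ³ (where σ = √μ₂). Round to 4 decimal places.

σ = √μ₂ = √240.25 = 15.50000
σ³ = μ₂^(3/2) = 3723.87500
γ₁ = μ₃/σ³ = -3734.73 / 3723.87500 ≈ -1.0029

-1.0029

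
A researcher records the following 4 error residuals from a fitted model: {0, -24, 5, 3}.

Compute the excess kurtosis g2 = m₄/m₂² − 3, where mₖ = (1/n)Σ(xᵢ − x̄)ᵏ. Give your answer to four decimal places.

-0.7295

x̄ = -4.0000
Σ(xᵢ − x̄)² = 546.0000 ⇒ m₂ = 136.50000
Σ(xᵢ − x̄)⁴ = 169218.0000 ⇒ m₄ = 42304.50000
m₂² = 18632.25000
g2 = m₄/m₂² − 3 = 2.27050 − 3 ≈ -0.7295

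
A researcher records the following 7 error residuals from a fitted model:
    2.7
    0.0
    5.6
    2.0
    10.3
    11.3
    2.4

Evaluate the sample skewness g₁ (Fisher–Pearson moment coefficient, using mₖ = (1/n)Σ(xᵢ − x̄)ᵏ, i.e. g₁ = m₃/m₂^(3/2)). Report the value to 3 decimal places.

0.546

x̄ = (2.7 + 0.0 + 5.6 + 2.0 + 10.3 + 11.3 + 2.4) / 7 = 4.9000
deviations (xᵢ − x̄): -2.2000, -4.9000, 0.7000, -2.9000, 5.4000, 6.4000, -2.5000
Σ(xᵢ − x̄)² = 114.1200 ⇒ m₂ = 114.1200/7 = 16.30286
Σ(xᵢ − x̄)³ = 251.6400 ⇒ m₃ = 251.6400/7 = 35.94857
m₂^(3/2) = 16.30286^(1.5) = 65.82571
g₁ = m₃ / m₂^(3/2) = 35.94857 / 65.82571 ≈ 0.546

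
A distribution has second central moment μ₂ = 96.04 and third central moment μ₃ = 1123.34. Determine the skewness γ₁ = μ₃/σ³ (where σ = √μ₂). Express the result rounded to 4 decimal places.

1.1935

σ = √μ₂ = √96.04 = 9.80000
σ³ = μ₂^(3/2) = 941.19200
γ₁ = μ₃/σ³ = 1123.34 / 941.19200 ≈ 1.1935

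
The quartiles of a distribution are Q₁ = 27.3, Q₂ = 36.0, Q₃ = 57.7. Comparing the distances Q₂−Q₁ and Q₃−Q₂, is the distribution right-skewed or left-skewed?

right-skewed

Q₂ − Q₁ = 8.7;  Q₃ − Q₂ = 21.7
Q₃ − Q₂ > Q₂ − Q₁ ⇒ the upper half is more spread out ⇒ right-skewed.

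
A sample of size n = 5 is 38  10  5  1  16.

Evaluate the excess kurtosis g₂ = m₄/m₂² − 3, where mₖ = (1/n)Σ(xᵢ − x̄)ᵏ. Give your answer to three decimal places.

x̄ = 14.0000
Σ(xᵢ − x̄)² = 846.0000 ⇒ m₂ = 169.20000
Σ(xᵢ − x̄)⁴ = 367170.0000 ⇒ m₄ = 73434.00000
m₂² = 28628.64000
g₂ = m₄/m₂² − 3 = 2.56505 − 3 ≈ -0.435

-0.435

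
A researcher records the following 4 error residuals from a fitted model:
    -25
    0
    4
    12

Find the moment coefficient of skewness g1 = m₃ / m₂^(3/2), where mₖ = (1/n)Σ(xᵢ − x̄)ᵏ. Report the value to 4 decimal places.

x̄ = (-25 + 0 + 4 + 12) / 4 = -2.2500
deviations (xᵢ − x̄): -22.7500, 2.2500, 6.2500, 14.2500
Σ(xᵢ − x̄)² = 764.7500 ⇒ m₂ = 764.7500/4 = 191.18750
Σ(xᵢ − x̄)³ = -8625.3750 ⇒ m₃ = -8625.3750/4 = -2156.34375
m₂^(3/2) = 191.18750^(1.5) = 2643.56042
g1 = m₃ / m₂^(3/2) = -2156.34375 / 2643.56042 ≈ -0.8157

-0.8157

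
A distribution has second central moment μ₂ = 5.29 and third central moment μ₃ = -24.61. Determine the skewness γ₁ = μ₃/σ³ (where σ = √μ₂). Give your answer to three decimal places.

σ = √μ₂ = √5.29 = 2.30000
σ³ = μ₂^(3/2) = 12.16700
γ₁ = μ₃/σ³ = -24.61 / 12.16700 ≈ -2.023

-2.023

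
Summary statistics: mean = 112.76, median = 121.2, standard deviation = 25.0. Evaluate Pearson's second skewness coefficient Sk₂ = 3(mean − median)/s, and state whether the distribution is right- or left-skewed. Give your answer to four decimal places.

-1.0128, left-skewed

Sk₂ = 3(112.76 − 121.2) / 25.0 = 3 × -8.4400 / 25.0
    = -25.3200 / 25.0 ≈ -1.0128
Sk₂ < 0 ⇒ mean < median ⇒ left-skewed (negative skew).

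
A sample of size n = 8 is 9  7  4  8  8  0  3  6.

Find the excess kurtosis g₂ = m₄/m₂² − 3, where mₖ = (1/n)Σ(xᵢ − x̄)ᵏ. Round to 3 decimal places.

-0.691

x̄ = 5.6250
Σ(xᵢ − x̄)² = 65.8750 ⇒ m₂ = 8.23438
Σ(xᵢ − x̄)⁴ = 1252.5566 ⇒ m₄ = 156.56958
m₂² = 67.80493
g₂ = m₄/m₂² − 3 = 2.30912 − 3 ≈ -0.691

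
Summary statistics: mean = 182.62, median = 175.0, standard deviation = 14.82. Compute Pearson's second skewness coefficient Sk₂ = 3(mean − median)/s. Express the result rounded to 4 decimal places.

1.5425

Sk₂ = 3(182.62 − 175.0) / 14.82 = 3 × 7.6200 / 14.82
    = 22.8600 / 14.82 ≈ 1.5425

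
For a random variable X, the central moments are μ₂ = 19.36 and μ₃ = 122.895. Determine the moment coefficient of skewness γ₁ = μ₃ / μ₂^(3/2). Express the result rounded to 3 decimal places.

σ = √μ₂ = √19.36 = 4.40000
σ³ = μ₂^(3/2) = 85.18400
γ₁ = μ₃/σ³ = 122.895 / 85.18400 ≈ 1.443

1.443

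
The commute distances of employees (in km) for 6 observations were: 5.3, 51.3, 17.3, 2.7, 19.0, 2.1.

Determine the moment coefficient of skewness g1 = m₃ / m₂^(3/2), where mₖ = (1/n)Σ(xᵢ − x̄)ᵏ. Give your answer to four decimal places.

x̄ = (5.3 + 51.3 + 17.3 + 2.7 + 19.0 + 2.1) / 6 = 16.2833
deviations (xᵢ − x̄): -10.9833, 35.0167, 1.0167, -13.5833, 2.7167, -14.1833
Σ(xᵢ − x̄)² = 1740.8883 ⇒ m₂ = 1740.8883/6 = 290.14806
Σ(xᵢ − x̄)³ = 36272.9834 ⇒ m₃ = 36272.9834/6 = 6045.49724
m₂^(3/2) = 290.14806^(1.5) = 4942.30447
g1 = m₃ / m₂^(3/2) = 6045.49724 / 4942.30447 ≈ 1.2232

1.2232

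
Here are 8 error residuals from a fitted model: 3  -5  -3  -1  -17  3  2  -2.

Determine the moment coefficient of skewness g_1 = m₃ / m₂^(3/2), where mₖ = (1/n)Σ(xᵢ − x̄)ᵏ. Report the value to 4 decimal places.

x̄ = (3 - 5 - 3 - 1 - 17 + 3 + 2 - 2) / 8 = -2.5000
deviations (xᵢ − x̄): 5.5000, -2.5000, -0.5000, 1.5000, -14.5000, 5.5000, 4.5000, 0.5000
Σ(xᵢ − x̄)² = 300.0000 ⇒ m₂ = 300.0000/8 = 37.50000
Σ(xᵢ − x̄)³ = -2637.0000 ⇒ m₃ = -2637.0000/8 = -329.62500
m₂^(3/2) = 37.50000^(1.5) = 229.63966
g_1 = m₃ / m₂^(3/2) = -329.62500 / 229.63966 ≈ -1.4354

-1.4354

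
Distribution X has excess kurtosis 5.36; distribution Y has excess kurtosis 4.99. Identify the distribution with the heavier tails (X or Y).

Higher excess kurtosis ⇒ heavier tails relative to the normal distribution.
5.36 vs 4.99: the larger is 5.36, so X has heavier tails.

X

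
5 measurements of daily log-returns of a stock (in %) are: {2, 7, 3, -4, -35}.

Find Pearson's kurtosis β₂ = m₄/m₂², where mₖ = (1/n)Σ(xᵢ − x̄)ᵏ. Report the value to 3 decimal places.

x̄ = -5.4000
Σ(xᵢ − x̄)² = 1157.2000 ⇒ m₂ = 231.44000
Σ(xᵢ − x̄)⁴ = 799279.6960 ⇒ m₄ = 159855.93920
m₂² = 53564.47360
β₂ = m₄/m₂² = 159855.93920 / 53564.47360 ≈ 2.984

2.984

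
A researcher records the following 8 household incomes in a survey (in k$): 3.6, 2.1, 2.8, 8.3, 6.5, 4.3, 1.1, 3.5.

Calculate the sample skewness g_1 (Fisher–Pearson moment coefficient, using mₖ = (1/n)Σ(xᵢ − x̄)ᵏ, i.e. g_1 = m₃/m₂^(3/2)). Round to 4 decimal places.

0.6944

x̄ = (3.6 + 2.1 + 2.8 + 8.3 + 6.5 + 4.3 + 1.1 + 3.5) / 8 = 4.0250
deviations (xᵢ − x̄): -0.4250, -1.9250, -1.2250, 4.2750, 2.4750, 0.2750, -2.9250, -0.5250
Σ(xᵢ − x̄)² = 38.6950 ⇒ m₂ = 38.6950/8 = 4.83688
Σ(xᵢ − x̄)³ = 59.0918 ⇒ m₃ = 59.0918/8 = 7.38647
m₂^(3/2) = 4.83688^(1.5) = 10.63769
g_1 = m₃ / m₂^(3/2) = 7.38647 / 10.63769 ≈ 0.6944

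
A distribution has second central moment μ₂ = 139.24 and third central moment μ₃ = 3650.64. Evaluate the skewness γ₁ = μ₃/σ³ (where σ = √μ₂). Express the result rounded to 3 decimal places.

2.222

σ = √μ₂ = √139.24 = 11.80000
σ³ = μ₂^(3/2) = 1643.03200
γ₁ = μ₃/σ³ = 3650.64 / 1643.03200 ≈ 2.222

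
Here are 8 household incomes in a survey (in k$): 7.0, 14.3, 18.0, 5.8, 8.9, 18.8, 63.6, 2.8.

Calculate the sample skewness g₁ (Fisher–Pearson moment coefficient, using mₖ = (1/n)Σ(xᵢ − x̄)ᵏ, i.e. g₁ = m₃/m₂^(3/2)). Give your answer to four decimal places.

1.8849

x̄ = (7.0 + 14.3 + 18.0 + 5.8 + 8.9 + 18.8 + 63.6 + 2.8) / 8 = 17.4000
deviations (xᵢ − x̄): -10.4000, -3.1000, 0.6000, -11.6000, -8.5000, 1.4000, 46.2000, -14.6000
Σ(xᵢ − x̄)² = 2674.5000 ⇒ m₂ = 2674.5000/8 = 334.31250
Σ(xᵢ − x̄)³ = 92172.2760 ⇒ m₃ = 92172.2760/8 = 11521.53450
m₂^(3/2) = 334.31250^(1.5) = 6112.64146
g₁ = m₃ / m₂^(3/2) = 11521.53450 / 6112.64146 ≈ 1.8849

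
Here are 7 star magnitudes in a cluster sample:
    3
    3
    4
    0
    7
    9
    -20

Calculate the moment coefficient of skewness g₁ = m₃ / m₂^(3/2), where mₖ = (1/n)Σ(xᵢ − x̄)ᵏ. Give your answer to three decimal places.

-1.652

x̄ = (3 + 3 + 4 + 0 + 7 + 9 - 20) / 7 = 0.8571
deviations (xᵢ − x̄): 2.1429, 2.1429, 3.1429, -0.8571, 6.1429, 8.1429, -20.8571
Σ(xᵢ − x̄)² = 558.8571 ⇒ m₂ = 558.8571/7 = 79.83673
Σ(xᵢ − x̄)³ = -8251.4694 ⇒ m₃ = -8251.4694/7 = -1178.78134
m₂^(3/2) = 79.83673^(1.5) = 713.35244
g₁ = m₃ / m₂^(3/2) = -1178.78134 / 713.35244 ≈ -1.652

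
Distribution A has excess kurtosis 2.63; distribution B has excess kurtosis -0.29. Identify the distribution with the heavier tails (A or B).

A

Higher excess kurtosis ⇒ heavier tails relative to the normal distribution.
2.63 vs -0.29: the larger is 2.63, so A has heavier tails. (A is leptokurtic — heavier-than-normal tails; the other is platykurtic.)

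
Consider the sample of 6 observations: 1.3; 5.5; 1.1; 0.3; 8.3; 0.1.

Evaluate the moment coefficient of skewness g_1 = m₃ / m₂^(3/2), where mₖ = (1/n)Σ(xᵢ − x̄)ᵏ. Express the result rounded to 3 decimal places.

0.861

x̄ = (1.3 + 5.5 + 1.1 + 0.3 + 8.3 + 0.1) / 6 = 2.7667
deviations (xᵢ − x̄): -1.4667, 2.7333, -1.6667, -2.4667, 5.5333, -2.6667
Σ(xᵢ − x̄)² = 56.2133 ⇒ m₂ = 56.2133/6 = 9.36889
Σ(xᵢ − x̄)³ = 148.0836 ⇒ m₃ = 148.0836/6 = 24.68059
m₂^(3/2) = 9.36889^(1.5) = 28.67690
g_1 = m₃ / m₂^(3/2) = 24.68059 / 28.67690 ≈ 0.861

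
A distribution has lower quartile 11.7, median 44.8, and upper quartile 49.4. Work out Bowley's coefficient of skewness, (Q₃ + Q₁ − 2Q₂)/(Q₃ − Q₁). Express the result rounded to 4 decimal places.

numerator: Q₃ + Q₁ − 2Q₂ = 49.4 + 11.7 − 2×44.8 = -28.5000
denominator: Q₃ − Q₁ = 49.4 − 11.7 = 37.7000
Bowley skewness = -28.5000 / 37.7000 ≈ -0.7560

-0.7560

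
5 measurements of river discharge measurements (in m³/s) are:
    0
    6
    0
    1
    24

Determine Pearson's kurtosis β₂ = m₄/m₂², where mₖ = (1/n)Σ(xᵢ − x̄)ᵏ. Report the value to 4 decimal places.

2.9387

x̄ = 6.2000
Σ(xᵢ − x̄)² = 420.8000 ⇒ m₂ = 84.16000
Σ(xᵢ − x̄)⁴ = 104074.0160 ⇒ m₄ = 20814.80320
m₂² = 7082.90560
β₂ = m₄/m₂² = 20814.80320 / 7082.90560 ≈ 2.9387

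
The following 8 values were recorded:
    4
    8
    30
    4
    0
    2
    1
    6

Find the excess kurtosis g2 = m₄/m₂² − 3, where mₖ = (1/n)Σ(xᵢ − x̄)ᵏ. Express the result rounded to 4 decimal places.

x̄ = 6.8750
Σ(xᵢ − x̄)² = 658.8750 ⇒ m₂ = 82.35938
Σ(xᵢ − x̄)⁴ = 290103.2754 ⇒ m₄ = 36262.90942
m₂² = 6783.06665
g2 = m₄/m₂² − 3 = 5.34609 − 3 ≈ 2.3461

2.3461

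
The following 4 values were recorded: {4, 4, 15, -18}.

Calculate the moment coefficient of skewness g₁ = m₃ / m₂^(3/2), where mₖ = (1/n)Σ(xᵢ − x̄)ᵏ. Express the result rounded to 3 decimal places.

x̄ = (4 + 4 + 15 - 18) / 4 = 1.2500
deviations (xᵢ − x̄): 2.7500, 2.7500, 13.7500, -19.2500
Σ(xᵢ − x̄)² = 574.7500 ⇒ m₂ = 574.7500/4 = 143.68750
Σ(xᵢ − x̄)³ = -4492.1250 ⇒ m₃ = -4492.1250/4 = -1123.03125
m₂^(3/2) = 143.68750^(1.5) = 1722.37805
g₁ = m₃ / m₂^(3/2) = -1123.03125 / 1722.37805 ≈ -0.652

-0.652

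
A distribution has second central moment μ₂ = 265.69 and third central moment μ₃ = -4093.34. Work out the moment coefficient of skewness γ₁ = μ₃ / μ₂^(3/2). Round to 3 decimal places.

σ = √μ₂ = √265.69 = 16.30000
σ³ = μ₂^(3/2) = 4330.74700
γ₁ = μ₃/σ³ = -4093.34 / 4330.74700 ≈ -0.945

-0.945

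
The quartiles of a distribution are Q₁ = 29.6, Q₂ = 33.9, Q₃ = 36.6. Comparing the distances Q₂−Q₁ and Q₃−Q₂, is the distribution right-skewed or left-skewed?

left-skewed

Q₂ − Q₁ = 4.3;  Q₃ − Q₂ = 2.7
Q₂ − Q₁ > Q₃ − Q₂ ⇒ the lower half is more spread out ⇒ left-skewed.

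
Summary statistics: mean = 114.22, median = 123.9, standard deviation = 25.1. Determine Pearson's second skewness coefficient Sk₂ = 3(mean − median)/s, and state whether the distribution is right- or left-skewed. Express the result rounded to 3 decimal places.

Sk₂ = 3(114.22 − 123.9) / 25.1 = 3 × -9.6800 / 25.1
    = -29.0400 / 25.1 ≈ -1.157
Sk₂ < 0 ⇒ mean < median ⇒ left-skewed (negative skew).

-1.157, left-skewed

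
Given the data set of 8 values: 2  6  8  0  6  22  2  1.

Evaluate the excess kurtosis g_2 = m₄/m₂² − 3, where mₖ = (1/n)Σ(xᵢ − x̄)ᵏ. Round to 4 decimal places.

x̄ = 5.8750
Σ(xᵢ − x̄)² = 352.8750 ⇒ m₂ = 44.10938
Σ(xᵢ − x̄)⁴ = 69835.5879 ⇒ m₄ = 8729.44849
m₂² = 1945.63696
g_2 = m₄/m₂² − 3 = 4.48668 − 3 ≈ 1.4867

1.4867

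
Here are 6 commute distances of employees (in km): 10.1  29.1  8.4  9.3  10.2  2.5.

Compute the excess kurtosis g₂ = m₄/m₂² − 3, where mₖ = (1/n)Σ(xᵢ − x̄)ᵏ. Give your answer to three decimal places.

0.619

x̄ = 11.6000
Σ(xᵢ − x̄)² = 408.8000 ⇒ m₂ = 68.13333
Σ(xᵢ − x̄)⁴ = 100788.3044 ⇒ m₄ = 16798.05073
m₂² = 4642.15111
g₂ = m₄/m₂² − 3 = 3.61859 − 3 ≈ 0.619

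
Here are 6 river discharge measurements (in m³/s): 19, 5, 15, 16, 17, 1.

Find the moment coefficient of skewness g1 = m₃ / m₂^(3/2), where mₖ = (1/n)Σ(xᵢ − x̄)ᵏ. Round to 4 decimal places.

x̄ = (19 + 5 + 15 + 16 + 17 + 1) / 6 = 12.1667
deviations (xᵢ − x̄): 6.8333, -7.1667, 2.8333, 3.8333, 4.8333, -11.1667
Σ(xᵢ − x̄)² = 268.8333 ⇒ m₂ = 268.8333/6 = 44.80556
Σ(xᵢ − x̄)³ = -1249.4444 ⇒ m₃ = -1249.4444/6 = -208.24074
m₂^(3/2) = 44.80556^(1.5) = 299.91473
g1 = m₃ / m₂^(3/2) = -208.24074 / 299.91473 ≈ -0.6943

-0.6943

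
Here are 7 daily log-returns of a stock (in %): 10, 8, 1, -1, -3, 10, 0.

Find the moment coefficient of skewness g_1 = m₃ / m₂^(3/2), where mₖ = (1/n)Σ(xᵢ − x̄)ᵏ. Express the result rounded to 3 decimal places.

0.184

x̄ = (10 + 8 + 1 - 1 - 3 + 10 + 0) / 7 = 3.5714
deviations (xᵢ − x̄): 6.4286, 4.4286, -2.5714, -4.5714, -6.5714, 6.4286, -3.5714
Σ(xᵢ − x̄)² = 185.7143 ⇒ m₂ = 185.7143/7 = 26.53061
Σ(xᵢ − x̄)³ = 176.3265 ⇒ m₃ = 176.3265/7 = 25.18950
m₂^(3/2) = 26.53061^(1.5) = 136.65355
g_1 = m₃ / m₂^(3/2) = 25.18950 / 136.65355 ≈ 0.184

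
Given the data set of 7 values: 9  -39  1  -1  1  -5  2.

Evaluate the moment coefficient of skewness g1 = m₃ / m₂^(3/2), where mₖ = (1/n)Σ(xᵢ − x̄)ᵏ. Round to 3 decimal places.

-1.735

x̄ = (9 - 39 + 1 - 1 + 1 - 5 + 2) / 7 = -4.5714
deviations (xᵢ − x̄): 13.5714, -34.4286, 5.5714, 3.5714, 5.5714, -0.4286, 6.5714
Σ(xᵢ − x̄)² = 1487.7143 ⇒ m₂ = 1487.7143/7 = 212.53061
Σ(xᵢ − x̄)³ = -37634.3265 ⇒ m₃ = -37634.3265/7 = -5376.33236
m₂^(3/2) = 212.53061^(1.5) = 3098.36259
g1 = m₃ / m₂^(3/2) = -5376.33236 / 3098.36259 ≈ -1.735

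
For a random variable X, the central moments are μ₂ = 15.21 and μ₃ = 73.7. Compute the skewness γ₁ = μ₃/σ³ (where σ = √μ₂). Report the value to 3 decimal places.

1.242

σ = √μ₂ = √15.21 = 3.90000
σ³ = μ₂^(3/2) = 59.31900
γ₁ = μ₃/σ³ = 73.7 / 59.31900 ≈ 1.242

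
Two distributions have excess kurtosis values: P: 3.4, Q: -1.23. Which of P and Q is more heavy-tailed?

Higher excess kurtosis ⇒ heavier tails relative to the normal distribution.
3.4 vs -1.23: the larger is 3.4, so P has heavier tails. (P is leptokurtic — heavier-than-normal tails; the other is platykurtic.)

P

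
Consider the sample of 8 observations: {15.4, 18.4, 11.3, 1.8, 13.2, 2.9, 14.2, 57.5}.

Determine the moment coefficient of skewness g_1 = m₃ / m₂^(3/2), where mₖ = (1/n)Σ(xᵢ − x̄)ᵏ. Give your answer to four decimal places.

x̄ = (15.4 + 18.4 + 11.3 + 1.8 + 13.2 + 2.9 + 14.2 + 57.5) / 8 = 16.8375
deviations (xᵢ − x̄): -1.4375, 1.5625, -5.5375, -15.0375, -3.6375, -13.9375, -2.6375, 40.6625
Σ(xᵢ − x̄)² = 2129.1788 ⇒ m₂ = 2129.1788/8 = 266.14734
Σ(xᵢ − x̄)³ = 60889.7360 ⇒ m₃ = 60889.7360/8 = 7611.21700
m₂^(3/2) = 266.14734^(1.5) = 4341.93387
g_1 = m₃ / m₂^(3/2) = 7611.21700 / 4341.93387 ≈ 1.7530

1.7530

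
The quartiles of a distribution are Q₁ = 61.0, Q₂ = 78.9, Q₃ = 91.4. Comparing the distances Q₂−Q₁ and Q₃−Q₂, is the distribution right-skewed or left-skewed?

Q₂ − Q₁ = 17.9;  Q₃ − Q₂ = 12.5
Q₂ − Q₁ > Q₃ − Q₂ ⇒ the lower half is more spread out ⇒ left-skewed.

left-skewed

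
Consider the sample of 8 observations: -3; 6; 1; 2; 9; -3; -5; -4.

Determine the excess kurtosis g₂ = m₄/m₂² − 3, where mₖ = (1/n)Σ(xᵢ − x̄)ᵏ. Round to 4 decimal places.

x̄ = 0.3750
Σ(xᵢ − x̄)² = 179.8750 ⇒ m₂ = 22.48438
Σ(xᵢ − x̄)⁴ = 8002.7441 ⇒ m₄ = 1000.34302
m₂² = 505.54712
g₂ = m₄/m₂² − 3 = 1.97873 − 3 ≈ -1.0213

-1.0213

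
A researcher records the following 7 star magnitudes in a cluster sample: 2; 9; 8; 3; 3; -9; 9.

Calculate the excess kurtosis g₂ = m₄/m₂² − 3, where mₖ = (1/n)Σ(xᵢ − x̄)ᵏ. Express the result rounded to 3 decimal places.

x̄ = 3.5714
Σ(xᵢ − x̄)² = 239.7143 ⇒ m₂ = 34.24490
Σ(xᵢ − x̄)⁴ = 27104.7405 ⇒ m₄ = 3872.10579
m₂² = 1172.71304
g₂ = m₄/m₂² − 3 = 3.30184 − 3 ≈ 0.302

0.302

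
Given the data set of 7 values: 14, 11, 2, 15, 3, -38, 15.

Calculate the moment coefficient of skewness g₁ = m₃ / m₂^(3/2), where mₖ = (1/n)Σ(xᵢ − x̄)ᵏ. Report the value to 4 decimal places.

-1.7072

x̄ = (14 + 11 + 2 + 15 + 3 - 38 + 15) / 7 = 3.1429
deviations (xᵢ − x̄): 10.8571, 7.8571, -1.1429, 11.8571, -0.1429, -41.1429, 11.8571
Σ(xᵢ − x̄)² = 2154.8571 ⇒ m₂ = 2154.8571/7 = 307.83673
Σ(xᵢ − x̄)³ = -64546.5306 ⇒ m₃ = -64546.5306/7 = -9220.93294
m₂^(3/2) = 307.83673^(1.5) = 5401.08069
g₁ = m₃ / m₂^(3/2) = -9220.93294 / 5401.08069 ≈ -1.7072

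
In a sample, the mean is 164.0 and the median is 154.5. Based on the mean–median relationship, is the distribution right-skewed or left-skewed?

right-skewed

mean − median = 164.0 − 154.5 = 9.5
mean > median ⇒ the longer tail is on the right ⇒ right-skewed (positively skewed).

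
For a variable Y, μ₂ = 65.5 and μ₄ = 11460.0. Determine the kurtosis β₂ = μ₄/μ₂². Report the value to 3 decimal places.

2.671

μ₂² = 65.5² = 4290.25000
μ₄/μ₂² = 11460.0 / 4290.25000 = 2.67117
β₂ ≈ 2.671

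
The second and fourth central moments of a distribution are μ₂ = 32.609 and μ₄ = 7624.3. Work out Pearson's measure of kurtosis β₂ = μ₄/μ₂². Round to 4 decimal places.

μ₂² = 32.609² = 1063.34688
μ₄/μ₂² = 7624.3 / 1063.34688 = 7.17010
β₂ ≈ 7.1701

7.1701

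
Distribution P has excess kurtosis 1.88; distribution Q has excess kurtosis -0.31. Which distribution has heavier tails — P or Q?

P

Higher excess kurtosis ⇒ heavier tails relative to the normal distribution.
1.88 vs -0.31: the larger is 1.88, so P has heavier tails. (P is leptokurtic — heavier-than-normal tails; the other is platykurtic.)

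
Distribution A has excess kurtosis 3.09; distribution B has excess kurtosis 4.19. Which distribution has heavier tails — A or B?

B

Higher excess kurtosis ⇒ heavier tails relative to the normal distribution.
3.09 vs 4.19: the larger is 4.19, so B has heavier tails.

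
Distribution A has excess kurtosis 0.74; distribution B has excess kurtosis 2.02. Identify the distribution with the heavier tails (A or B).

Higher excess kurtosis ⇒ heavier tails relative to the normal distribution.
0.74 vs 2.02: the larger is 2.02, so B has heavier tails.

B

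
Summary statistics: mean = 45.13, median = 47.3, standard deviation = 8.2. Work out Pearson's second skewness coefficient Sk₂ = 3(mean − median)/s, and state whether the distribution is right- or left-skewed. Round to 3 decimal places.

-0.794, left-skewed

Sk₂ = 3(45.13 − 47.3) / 8.2 = 3 × -2.1700 / 8.2
    = -6.5100 / 8.2 ≈ -0.794
Sk₂ < 0 ⇒ mean < median ⇒ left-skewed (negative skew).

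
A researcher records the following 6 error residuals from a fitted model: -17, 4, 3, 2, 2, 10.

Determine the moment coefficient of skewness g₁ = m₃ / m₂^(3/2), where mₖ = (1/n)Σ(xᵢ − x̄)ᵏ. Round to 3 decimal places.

x̄ = (-17 + 4 + 3 + 2 + 2 + 10) / 6 = 0.6667
deviations (xᵢ − x̄): -17.6667, 3.3333, 2.3333, 1.3333, 1.3333, 9.3333
Σ(xᵢ − x̄)² = 419.3333 ⇒ m₂ = 419.3333/6 = 69.88889
Σ(xᵢ − x̄)³ = -4646.4444 ⇒ m₃ = -4646.4444/6 = -774.40741
m₂^(3/2) = 69.88889^(1.5) = 584.26814
g₁ = m₃ / m₂^(3/2) = -774.40741 / 584.26814 ≈ -1.325

-1.325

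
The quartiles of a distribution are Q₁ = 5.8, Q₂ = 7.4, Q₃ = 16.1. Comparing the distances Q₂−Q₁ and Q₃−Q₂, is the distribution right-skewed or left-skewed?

right-skewed

Q₂ − Q₁ = 1.6;  Q₃ − Q₂ = 8.7
Q₃ − Q₂ > Q₂ − Q₁ ⇒ the upper half is more spread out ⇒ right-skewed.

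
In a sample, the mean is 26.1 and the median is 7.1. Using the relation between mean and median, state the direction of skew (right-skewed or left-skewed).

right-skewed

mean − median = 26.1 − 7.1 = 19.0
mean > median ⇒ the longer tail is on the right ⇒ right-skewed (positively skewed).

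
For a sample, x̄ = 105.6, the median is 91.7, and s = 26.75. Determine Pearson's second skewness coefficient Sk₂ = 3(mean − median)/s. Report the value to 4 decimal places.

Sk₂ = 3(105.6 − 91.7) / 26.75 = 3 × 13.9000 / 26.75
    = 41.7000 / 26.75 ≈ 1.5589

1.5589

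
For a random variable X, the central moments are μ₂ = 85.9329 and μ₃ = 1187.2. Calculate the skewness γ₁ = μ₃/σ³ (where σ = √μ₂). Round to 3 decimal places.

1.490

σ = √μ₂ = √85.9329 = 9.27000
σ³ = μ₂^(3/2) = 796.59798
γ₁ = μ₃/σ³ = 1187.2 / 796.59798 ≈ 1.490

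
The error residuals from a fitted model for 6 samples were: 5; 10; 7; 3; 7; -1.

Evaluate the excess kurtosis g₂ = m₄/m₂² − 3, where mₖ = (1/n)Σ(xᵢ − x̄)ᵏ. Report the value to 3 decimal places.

-0.697

x̄ = 5.1667
Σ(xᵢ − x̄)² = 72.8333 ⇒ m₂ = 12.13889
Σ(xᵢ − x̄)⁴ = 2036.4861 ⇒ m₄ = 339.41435
m₂² = 147.35262
g₂ = m₄/m₂² − 3 = 2.30342 − 3 ≈ -0.697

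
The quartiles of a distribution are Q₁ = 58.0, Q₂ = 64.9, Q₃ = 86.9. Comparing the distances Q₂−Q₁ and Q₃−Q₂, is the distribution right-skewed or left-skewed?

Q₂ − Q₁ = 6.9;  Q₃ − Q₂ = 22.0
Q₃ − Q₂ > Q₂ − Q₁ ⇒ the upper half is more spread out ⇒ right-skewed.

right-skewed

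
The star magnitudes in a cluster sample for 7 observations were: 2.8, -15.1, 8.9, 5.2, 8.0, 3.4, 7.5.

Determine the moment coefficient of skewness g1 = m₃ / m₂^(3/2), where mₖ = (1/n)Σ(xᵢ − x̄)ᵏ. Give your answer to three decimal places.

-1.718

x̄ = (2.8 - 15.1 + 8.9 + 5.2 + 8.0 + 3.4 + 7.5) / 7 = 2.9571
deviations (xᵢ − x̄): -0.1571, -18.0571, 5.9429, 2.2429, 5.0429, 0.4429, 4.5429
Σ(xᵢ − x̄)² = 412.6971 ⇒ m₂ = 412.6971/7 = 58.95673
Σ(xᵢ − x̄)³ = -5444.4714 ⇒ m₃ = -5444.4714/7 = -777.78163
m₂^(3/2) = 58.95673^(1.5) = 452.68920
g1 = m₃ / m₂^(3/2) = -777.78163 / 452.68920 ≈ -1.718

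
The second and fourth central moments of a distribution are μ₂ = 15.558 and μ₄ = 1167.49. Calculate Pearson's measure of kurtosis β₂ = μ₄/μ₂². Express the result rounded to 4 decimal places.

μ₂² = 15.558² = 242.05136
μ₄/μ₂² = 1167.49 / 242.05136 = 4.82332
β₂ ≈ 4.8233

4.8233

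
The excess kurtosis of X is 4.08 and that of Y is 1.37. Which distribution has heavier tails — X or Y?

X

Higher excess kurtosis ⇒ heavier tails relative to the normal distribution.
4.08 vs 1.37: the larger is 4.08, so X has heavier tails.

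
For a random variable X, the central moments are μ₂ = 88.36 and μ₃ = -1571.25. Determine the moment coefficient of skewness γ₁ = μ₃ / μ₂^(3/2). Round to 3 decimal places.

-1.892

σ = √μ₂ = √88.36 = 9.40000
σ³ = μ₂^(3/2) = 830.58400
γ₁ = μ₃/σ³ = -1571.25 / 830.58400 ≈ -1.892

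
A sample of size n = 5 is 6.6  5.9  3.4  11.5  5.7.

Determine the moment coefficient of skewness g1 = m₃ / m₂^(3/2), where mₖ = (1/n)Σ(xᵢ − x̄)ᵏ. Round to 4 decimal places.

x̄ = (6.6 + 5.9 + 3.4 + 11.5 + 5.7) / 5 = 6.6200
deviations (xᵢ − x̄): -0.0200, -0.7200, -3.2200, 4.8800, -0.9200
Σ(xᵢ − x̄)² = 35.5480 ⇒ m₂ = 35.5480/5 = 7.10960
Σ(xᵢ − x̄)³ = 81.6761 ⇒ m₃ = 81.6761/5 = 16.33522
m₂^(3/2) = 7.10960^(1.5) = 18.95692
g1 = m₃ / m₂^(3/2) = 16.33522 / 18.95692 ≈ 0.8617

0.8617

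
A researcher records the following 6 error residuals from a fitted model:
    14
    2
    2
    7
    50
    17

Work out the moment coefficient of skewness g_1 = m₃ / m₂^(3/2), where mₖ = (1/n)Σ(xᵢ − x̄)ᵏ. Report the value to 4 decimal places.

x̄ = (14 + 2 + 2 + 7 + 50 + 17) / 6 = 15.3333
deviations (xᵢ − x̄): -1.3333, -13.3333, -13.3333, -8.3333, 34.6667, 1.6667
Σ(xᵢ − x̄)² = 1631.3333 ⇒ m₂ = 1631.3333/6 = 271.88889
Σ(xᵢ − x̄)³ = 36344.4444 ⇒ m₃ = 36344.4444/6 = 6057.40741
m₂^(3/2) = 271.88889^(1.5) = 4483.19046
g_1 = m₃ / m₂^(3/2) = 6057.40741 / 4483.19046 ≈ 1.3511

1.3511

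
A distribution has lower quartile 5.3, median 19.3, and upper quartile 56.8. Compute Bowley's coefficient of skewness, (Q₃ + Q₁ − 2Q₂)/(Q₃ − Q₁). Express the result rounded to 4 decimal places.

0.4563

numerator: Q₃ + Q₁ − 2Q₂ = 56.8 + 5.3 − 2×19.3 = 23.5000
denominator: Q₃ − Q₁ = 56.8 − 5.3 = 51.5000
Bowley skewness = 23.5000 / 51.5000 ≈ 0.4563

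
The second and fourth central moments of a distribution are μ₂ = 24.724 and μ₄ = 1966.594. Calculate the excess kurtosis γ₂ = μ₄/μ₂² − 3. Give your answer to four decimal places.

μ₂² = 24.724² = 611.27618
μ₄/μ₂² = 1966.594 / 611.27618 = 3.21719
γ₂ = 3.21719 − 3 ≈ 0.2172

0.2172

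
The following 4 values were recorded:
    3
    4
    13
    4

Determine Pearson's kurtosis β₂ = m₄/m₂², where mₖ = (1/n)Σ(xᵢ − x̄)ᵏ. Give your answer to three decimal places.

2.309

x̄ = 6.0000
Σ(xᵢ − x̄)² = 66.0000 ⇒ m₂ = 16.50000
Σ(xᵢ − x̄)⁴ = 2514.0000 ⇒ m₄ = 628.50000
m₂² = 272.25000
β₂ = m₄/m₂² = 628.50000 / 272.25000 ≈ 2.309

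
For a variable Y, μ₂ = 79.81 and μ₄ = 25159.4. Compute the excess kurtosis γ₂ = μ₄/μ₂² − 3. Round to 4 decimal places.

0.9499

μ₂² = 79.81² = 6369.63610
μ₄/μ₂² = 25159.4 / 6369.63610 = 3.94990
γ₂ = 3.94990 − 3 ≈ 0.9499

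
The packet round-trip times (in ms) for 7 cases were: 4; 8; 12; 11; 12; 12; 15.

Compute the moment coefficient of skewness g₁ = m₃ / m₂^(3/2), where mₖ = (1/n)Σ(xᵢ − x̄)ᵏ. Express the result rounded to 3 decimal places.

-0.824

x̄ = (4 + 8 + 12 + 11 + 12 + 12 + 15) / 7 = 10.5714
deviations (xᵢ − x̄): -6.5714, -2.5714, 1.4286, 0.4286, 1.4286, 1.4286, 4.4286
Σ(xᵢ − x̄)² = 75.7143 ⇒ m₂ = 75.7143/7 = 10.81633
Σ(xᵢ − x̄)³ = -205.1020 ⇒ m₃ = -205.1020/7 = -29.30029
m₂^(3/2) = 10.81633^(1.5) = 35.57293
g₁ = m₃ / m₂^(3/2) = -29.30029 / 35.57293 ≈ -0.824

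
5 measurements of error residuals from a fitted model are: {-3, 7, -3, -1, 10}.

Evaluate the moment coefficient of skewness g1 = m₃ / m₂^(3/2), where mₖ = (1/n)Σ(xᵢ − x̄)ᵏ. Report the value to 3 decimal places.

0.447

x̄ = (-3 + 7 - 3 - 1 + 10) / 5 = 2.0000
deviations (xᵢ − x̄): -5.0000, 5.0000, -5.0000, -3.0000, 8.0000
Σ(xᵢ − x̄)² = 148.0000 ⇒ m₂ = 148.0000/5 = 29.60000
Σ(xᵢ − x̄)³ = 360.0000 ⇒ m₃ = 360.0000/5 = 72.00000
m₂^(3/2) = 29.60000^(1.5) = 161.04141
g1 = m₃ / m₂^(3/2) = 72.00000 / 161.04141 ≈ 0.447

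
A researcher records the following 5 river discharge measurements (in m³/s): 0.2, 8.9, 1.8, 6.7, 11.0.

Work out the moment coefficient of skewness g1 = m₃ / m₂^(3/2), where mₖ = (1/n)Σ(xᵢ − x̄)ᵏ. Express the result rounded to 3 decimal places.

-0.138

x̄ = (0.2 + 8.9 + 1.8 + 6.7 + 11.0) / 5 = 5.7200
deviations (xᵢ − x̄): -5.5200, 3.1800, -3.9200, 0.9800, 5.2800
Σ(xᵢ − x̄)² = 84.7880 ⇒ m₂ = 84.7880/5 = 16.95760
Σ(xᵢ − x̄)³ = -48.1363 ⇒ m₃ = -48.1363/5 = -9.62726
m₂^(3/2) = 16.95760^(1.5) = 69.83073
g1 = m₃ / m₂^(3/2) = -9.62726 / 69.83073 ≈ -0.138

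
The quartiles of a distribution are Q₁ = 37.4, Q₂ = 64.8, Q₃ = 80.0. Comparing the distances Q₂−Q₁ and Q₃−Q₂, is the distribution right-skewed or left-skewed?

Q₂ − Q₁ = 27.4;  Q₃ − Q₂ = 15.2
Q₂ − Q₁ > Q₃ − Q₂ ⇒ the lower half is more spread out ⇒ left-skewed.

left-skewed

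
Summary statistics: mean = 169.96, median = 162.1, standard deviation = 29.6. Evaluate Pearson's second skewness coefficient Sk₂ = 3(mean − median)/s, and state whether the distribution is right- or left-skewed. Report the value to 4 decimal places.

0.7966, right-skewed

Sk₂ = 3(169.96 − 162.1) / 29.6 = 3 × 7.8600 / 29.6
    = 23.5800 / 29.6 ≈ 0.7966
Sk₂ > 0 ⇒ mean > median ⇒ right-skewed (positive skew).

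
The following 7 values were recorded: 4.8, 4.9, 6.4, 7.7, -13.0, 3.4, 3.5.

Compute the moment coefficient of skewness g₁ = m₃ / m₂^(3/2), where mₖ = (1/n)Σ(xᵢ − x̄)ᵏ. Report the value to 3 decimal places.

x̄ = (4.8 + 4.9 + 6.4 + 7.7 - 13.0 + 3.4 + 3.5) / 7 = 2.5286
deviations (xᵢ − x̄): 2.2714, 2.3714, 3.8714, 5.1714, -15.5286, 0.8714, 0.9714
Σ(xᵢ − x̄)² = 295.3543 ⇒ m₂ = 295.3543/7 = 42.19347
Σ(xᵢ − x̄)³ = -3521.5442 ⇒ m₃ = -3521.5442/7 = -503.07775
m₂^(3/2) = 42.19347^(1.5) = 274.07401
g₁ = m₃ / m₂^(3/2) = -503.07775 / 274.07401 ≈ -1.836

-1.836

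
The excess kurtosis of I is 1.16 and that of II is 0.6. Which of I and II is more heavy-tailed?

Higher excess kurtosis ⇒ heavier tails relative to the normal distribution.
1.16 vs 0.6: the larger is 1.16, so I has heavier tails.

I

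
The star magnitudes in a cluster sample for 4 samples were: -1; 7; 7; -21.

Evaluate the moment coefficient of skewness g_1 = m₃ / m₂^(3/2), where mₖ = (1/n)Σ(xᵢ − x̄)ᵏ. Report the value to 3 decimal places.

x̄ = (-1 + 7 + 7 - 21) / 4 = -2.0000
deviations (xᵢ − x̄): 1.0000, 9.0000, 9.0000, -19.0000
Σ(xᵢ − x̄)² = 524.0000 ⇒ m₂ = 524.0000/4 = 131.00000
Σ(xᵢ − x̄)³ = -5400.0000 ⇒ m₃ = -5400.0000/4 = -1350.00000
m₂^(3/2) = 131.00000^(1.5) = 1499.36353
g_1 = m₃ / m₂^(3/2) = -1350.00000 / 1499.36353 ≈ -0.900

-0.900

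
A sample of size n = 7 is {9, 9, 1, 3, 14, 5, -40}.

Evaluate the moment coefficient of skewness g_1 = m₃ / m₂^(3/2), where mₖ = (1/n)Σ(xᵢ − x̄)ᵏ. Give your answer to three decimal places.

x̄ = (9 + 9 + 1 + 3 + 14 + 5 - 40) / 7 = 0.1429
deviations (xᵢ − x̄): 8.8571, 8.8571, 0.8571, 2.8571, 13.8571, 4.8571, -40.1429
Σ(xᵢ − x̄)² = 1992.8571 ⇒ m₂ = 1992.8571/7 = 284.69388
Σ(xᵢ − x̄)³ = -60499.1020 ⇒ m₃ = -60499.1020/7 = -8642.72886
m₂^(3/2) = 284.69388^(1.5) = 4803.60393
g_1 = m₃ / m₂^(3/2) = -8642.72886 / 4803.60393 ≈ -1.799

-1.799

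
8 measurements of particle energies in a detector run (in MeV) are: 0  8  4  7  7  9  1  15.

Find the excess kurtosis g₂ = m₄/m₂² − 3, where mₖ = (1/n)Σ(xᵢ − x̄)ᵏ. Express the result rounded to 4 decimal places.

x̄ = 6.3750
Σ(xᵢ − x̄)² = 159.8750 ⇒ m₂ = 19.98438
Σ(xᵢ − x̄)⁴ = 8106.8691 ⇒ m₄ = 1013.35864
m₂² = 399.37524
g₂ = m₄/m₂² − 3 = 2.53736 − 3 ≈ -0.4626

-0.4626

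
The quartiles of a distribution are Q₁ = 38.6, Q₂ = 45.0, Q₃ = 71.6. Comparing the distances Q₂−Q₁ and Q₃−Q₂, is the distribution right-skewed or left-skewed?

right-skewed

Q₂ − Q₁ = 6.4;  Q₃ − Q₂ = 26.6
Q₃ − Q₂ > Q₂ − Q₁ ⇒ the upper half is more spread out ⇒ right-skewed.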